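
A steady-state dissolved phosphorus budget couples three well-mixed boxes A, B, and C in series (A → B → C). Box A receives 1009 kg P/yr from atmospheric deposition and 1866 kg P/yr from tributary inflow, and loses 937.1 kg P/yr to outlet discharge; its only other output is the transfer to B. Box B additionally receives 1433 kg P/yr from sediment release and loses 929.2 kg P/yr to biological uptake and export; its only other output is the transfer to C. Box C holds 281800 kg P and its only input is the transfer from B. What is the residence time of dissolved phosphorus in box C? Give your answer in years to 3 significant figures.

115 yr

Box A: F(A→B) = (1009 + 1866) − 937.1 = 1937.9 kg P/yr.
Box B: F(B→C) = (1937.9 + 1433) − 929.2 = 2441.7 kg P/yr.
Box C throughput = its input = 2441.7 kg P/yr; τ = 281800 / 2441.7 = 115.4 yr.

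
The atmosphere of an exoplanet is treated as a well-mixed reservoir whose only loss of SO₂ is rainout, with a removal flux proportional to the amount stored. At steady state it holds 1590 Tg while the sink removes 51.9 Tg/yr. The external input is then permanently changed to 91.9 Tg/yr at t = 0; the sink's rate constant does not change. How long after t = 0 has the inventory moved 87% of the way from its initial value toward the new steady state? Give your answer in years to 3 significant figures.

62.5 yr

τ = M₀/F₀ = 1590/51.9 = 30.64 yr.
The remaining gap fraction is e^(−t/τ); 87% covered ⇒ e^(−t/τ) = 0.130.
t = −τ ln(0.130) = 30.64 × 2.040 = 62.50 yr.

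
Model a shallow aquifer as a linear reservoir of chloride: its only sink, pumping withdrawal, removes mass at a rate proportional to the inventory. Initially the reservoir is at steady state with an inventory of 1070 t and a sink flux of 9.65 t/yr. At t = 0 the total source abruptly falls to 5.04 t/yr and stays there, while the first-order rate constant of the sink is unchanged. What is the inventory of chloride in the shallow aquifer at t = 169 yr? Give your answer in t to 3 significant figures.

τ = M₀/F₀ = 1070/9.65 = 110.9 yr; rate constant k = 1/τ.
New steady state M_∞ = F₁/k = F₁·τ = 5.04 × 110.9 = 558.84 t.
M(t) = M_∞ + (M₀ − M_∞)·e^(−t/τ); t/τ = 169/110.9 = 1.524, so e^(−t/τ) = 0.2178.
M(t) = 558.84 + 511.2 × 0.2178 = 670.17 t.

670 t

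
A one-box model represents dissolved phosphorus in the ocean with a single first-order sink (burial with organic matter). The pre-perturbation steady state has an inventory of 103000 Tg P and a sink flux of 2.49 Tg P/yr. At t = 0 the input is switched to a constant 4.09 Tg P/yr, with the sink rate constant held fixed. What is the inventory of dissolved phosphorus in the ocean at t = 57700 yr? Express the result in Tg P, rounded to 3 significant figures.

τ = M₀/F₀ = 103000/2.49 = 41370 yr; rate constant k = 1/τ.
New steady state M_∞ = F₁/k = F₁·τ = 4.09 × 41370 = 169180 Tg P.
M(t) = M_∞ + (M₀ − M_∞)·e^(−t/τ); t/τ = 57700/41370 = 1.395, so e^(−t/τ) = 0.2479.
M(t) = 169180 − 66180 × 0.2479 = 152780 Tg P.

153000 Tg P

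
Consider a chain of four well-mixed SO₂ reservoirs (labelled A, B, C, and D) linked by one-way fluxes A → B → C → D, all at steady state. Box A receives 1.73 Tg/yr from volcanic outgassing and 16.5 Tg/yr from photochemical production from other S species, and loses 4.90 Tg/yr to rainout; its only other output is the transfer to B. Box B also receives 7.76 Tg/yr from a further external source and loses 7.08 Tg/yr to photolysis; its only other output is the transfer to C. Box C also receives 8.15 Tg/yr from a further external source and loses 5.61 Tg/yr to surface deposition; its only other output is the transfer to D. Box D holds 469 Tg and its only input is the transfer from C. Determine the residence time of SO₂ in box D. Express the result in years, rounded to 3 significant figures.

Box A: F(A→B) = (1.73 + 16.5) − 4.90 = 13.330 Tg/yr.
Box B: F(B→C) = (13.330 + 7.76) − 7.08 = 14.010 Tg/yr.
Box C: F(C→D) = (14.010 + 8.15) − 5.61 = 16.550 Tg/yr.
Box D throughput = its input = 16.550 Tg/yr; τ = 469 / 16.550 = 28.34 yr.

28.3 yr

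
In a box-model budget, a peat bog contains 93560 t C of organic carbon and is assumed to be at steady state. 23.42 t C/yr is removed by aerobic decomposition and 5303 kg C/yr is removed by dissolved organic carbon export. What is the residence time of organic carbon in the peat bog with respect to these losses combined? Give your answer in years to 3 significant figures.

3260 yr

Convert the dissolved organic carbon export flux: 5303 kg C/yr = 5.303 t C/yr.
Total removal = 23.42 + 5.303 = 28.723 t C/yr.
τ = M / ΣF_out = 93560 / 28.723 = 3257 yr.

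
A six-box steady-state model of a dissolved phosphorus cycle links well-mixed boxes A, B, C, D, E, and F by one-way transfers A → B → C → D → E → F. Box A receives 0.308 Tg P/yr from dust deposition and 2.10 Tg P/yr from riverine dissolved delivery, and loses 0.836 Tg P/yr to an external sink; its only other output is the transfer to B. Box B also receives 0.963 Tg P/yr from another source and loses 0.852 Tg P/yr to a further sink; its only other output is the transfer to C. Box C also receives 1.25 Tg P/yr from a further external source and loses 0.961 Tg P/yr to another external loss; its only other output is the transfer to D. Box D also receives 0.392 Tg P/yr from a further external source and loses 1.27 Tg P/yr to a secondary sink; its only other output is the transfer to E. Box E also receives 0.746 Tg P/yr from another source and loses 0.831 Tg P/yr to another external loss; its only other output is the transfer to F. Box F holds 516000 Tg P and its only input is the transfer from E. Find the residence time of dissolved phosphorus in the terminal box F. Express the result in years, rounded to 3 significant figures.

Box A: F(A→B) = (0.308 + 2.10) − 0.836 = 1.5720 Tg P/yr.
Box B: F(B→C) = (1.5720 + 0.963) − 0.852 = 1.6830 Tg P/yr.
Box C: F(C→D) = (1.6830 + 1.25) − 0.961 = 1.9720 Tg P/yr.
Box D: F(D→E) = (1.9720 + 0.392) − 1.27 = 1.0940 Tg P/yr.
Box E: F(E→F) = (1.0940 + 0.746) − 0.831 = 1.0090 Tg P/yr.
Box F throughput = its input = 1.0090 Tg P/yr; τ = 516000 / 1.0090 = 511400 yr.

511000 yr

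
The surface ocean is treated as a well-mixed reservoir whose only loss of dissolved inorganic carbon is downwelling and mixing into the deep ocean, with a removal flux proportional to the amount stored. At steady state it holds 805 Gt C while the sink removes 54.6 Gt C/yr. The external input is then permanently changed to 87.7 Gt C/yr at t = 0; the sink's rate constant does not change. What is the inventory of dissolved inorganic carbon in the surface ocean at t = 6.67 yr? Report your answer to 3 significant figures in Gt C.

τ = M₀/F₀ = 805/54.6 = 14.74 yr; rate constant k = 1/τ.
New steady state M_∞ = F₁/k = F₁·τ = 87.7 × 14.74 = 1293.0 Gt C.
M(t) = M_∞ + (M₀ − M_∞)·e^(−t/τ); t/τ = 6.67/14.74 = 0.4524, so e^(−t/τ) = 0.6361.
M(t) = 1293.0 − 488.0 × 0.6361 = 982.59 Gt C.

983 Gt C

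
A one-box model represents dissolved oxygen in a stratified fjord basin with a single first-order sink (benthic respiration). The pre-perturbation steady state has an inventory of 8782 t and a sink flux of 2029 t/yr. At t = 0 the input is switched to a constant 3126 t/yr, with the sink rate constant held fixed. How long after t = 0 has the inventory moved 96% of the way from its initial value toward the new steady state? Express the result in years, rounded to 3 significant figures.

13.9 yr

τ = M₀/F₀ = 8782/2029 = 4.328 yr.
The remaining gap fraction is e^(−t/τ); 96% covered ⇒ e^(−t/τ) = 0.0400.
t = −τ ln(0.0400) = 4.328 × 3.219 = 13.93 yr.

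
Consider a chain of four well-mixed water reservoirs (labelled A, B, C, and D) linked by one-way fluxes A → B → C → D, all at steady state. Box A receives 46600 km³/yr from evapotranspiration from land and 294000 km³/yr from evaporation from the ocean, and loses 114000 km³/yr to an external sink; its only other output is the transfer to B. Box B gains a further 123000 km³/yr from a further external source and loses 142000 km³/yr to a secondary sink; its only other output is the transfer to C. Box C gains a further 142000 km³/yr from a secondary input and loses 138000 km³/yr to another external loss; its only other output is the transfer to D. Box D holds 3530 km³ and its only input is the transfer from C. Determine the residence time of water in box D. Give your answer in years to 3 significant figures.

Box A: F(A→B) = (46600 + 294000) − 114000 = 226600 km³/yr.
Box B: F(B→C) = (226600 + 123000) − 142000 = 207600 km³/yr.
Box C: F(C→D) = (207600 + 142000) − 138000 = 211600 km³/yr.
Box D throughput = its input = 211600 km³/yr; τ = 3530 / 211600 = 0.01668 yr.

0.0167 yr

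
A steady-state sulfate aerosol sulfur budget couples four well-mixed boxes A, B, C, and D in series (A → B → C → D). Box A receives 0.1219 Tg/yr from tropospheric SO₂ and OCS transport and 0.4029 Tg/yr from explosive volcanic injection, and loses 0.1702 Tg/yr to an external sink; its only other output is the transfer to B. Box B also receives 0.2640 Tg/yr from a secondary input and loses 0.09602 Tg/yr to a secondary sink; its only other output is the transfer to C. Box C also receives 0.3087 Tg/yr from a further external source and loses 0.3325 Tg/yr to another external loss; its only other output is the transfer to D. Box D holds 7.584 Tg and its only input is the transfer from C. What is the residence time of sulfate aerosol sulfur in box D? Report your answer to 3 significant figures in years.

Box A: F(A→B) = (0.1219 + 0.4029) − 0.1702 = 0.35460 Tg/yr.
Box B: F(B→C) = (0.35460 + 0.2640) − 0.09602 = 0.52258 Tg/yr.
Box C: F(C→D) = (0.52258 + 0.3087) − 0.3325 = 0.49878 Tg/yr.
Box D throughput = its input = 0.49878 Tg/yr; τ = 7.584 / 0.49878 = 15.21 yr.

15.2 yr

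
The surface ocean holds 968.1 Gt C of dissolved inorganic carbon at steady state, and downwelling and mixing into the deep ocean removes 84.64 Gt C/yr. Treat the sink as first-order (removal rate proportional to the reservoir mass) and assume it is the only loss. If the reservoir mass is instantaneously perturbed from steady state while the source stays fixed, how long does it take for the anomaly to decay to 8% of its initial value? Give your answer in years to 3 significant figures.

28.9 yr

For a linear reservoir the anomaly decays as exp(−t/τ) with τ = M/F = 968.1/84.64 = 11.44 yr.
exp(−t/τ) = 0.08 ⇒ t = −τ ln(0.08) = 11.44 × 2.526 = 28.89 yr.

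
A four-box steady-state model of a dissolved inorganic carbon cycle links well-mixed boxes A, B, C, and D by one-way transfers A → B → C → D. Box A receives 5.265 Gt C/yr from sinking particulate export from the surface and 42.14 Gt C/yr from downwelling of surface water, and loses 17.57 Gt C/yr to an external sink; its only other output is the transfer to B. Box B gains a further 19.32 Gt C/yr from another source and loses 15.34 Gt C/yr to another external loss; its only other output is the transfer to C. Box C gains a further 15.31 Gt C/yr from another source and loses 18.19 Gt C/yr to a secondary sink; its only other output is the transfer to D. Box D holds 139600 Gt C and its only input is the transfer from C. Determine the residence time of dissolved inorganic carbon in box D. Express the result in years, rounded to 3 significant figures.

4510 yr

Box A: F(A→B) = (5.265 + 42.14) − 17.57 = 29.835 Gt C/yr.
Box B: F(B→C) = (29.835 + 19.32) − 15.34 = 33.815 Gt C/yr.
Box C: F(C→D) = (33.815 + 15.31) − 18.19 = 30.935 Gt C/yr.
Box D throughput = its input = 30.935 Gt C/yr; τ = 139600 / 30.935 = 4513 yr.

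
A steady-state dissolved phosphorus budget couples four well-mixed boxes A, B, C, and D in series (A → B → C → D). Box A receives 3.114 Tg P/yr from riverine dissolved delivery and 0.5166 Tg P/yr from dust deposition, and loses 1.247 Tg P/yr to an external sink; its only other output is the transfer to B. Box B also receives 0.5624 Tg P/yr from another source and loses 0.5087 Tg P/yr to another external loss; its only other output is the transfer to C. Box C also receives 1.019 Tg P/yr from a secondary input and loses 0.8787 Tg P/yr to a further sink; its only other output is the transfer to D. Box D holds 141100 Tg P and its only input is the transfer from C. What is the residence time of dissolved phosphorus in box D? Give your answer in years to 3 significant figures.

Box A: F(A→B) = (3.114 + 0.5166) − 1.247 = 2.3836 Tg P/yr.
Box B: F(B→C) = (2.3836 + 0.5624) − 0.5087 = 2.4373 Tg P/yr.
Box C: F(C→D) = (2.4373 + 1.019) − 0.8787 = 2.5776 Tg P/yr.
Box D throughput = its input = 2.5776 Tg P/yr; τ = 141100 / 2.5776 = 54740 yr.

54700 yr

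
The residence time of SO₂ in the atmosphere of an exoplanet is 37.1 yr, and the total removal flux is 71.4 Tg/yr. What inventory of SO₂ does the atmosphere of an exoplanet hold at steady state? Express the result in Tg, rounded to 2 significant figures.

2600 Tg

τ = M/F ⇒ M = τ × F = 37.1 × 71.4 = 2649 Tg.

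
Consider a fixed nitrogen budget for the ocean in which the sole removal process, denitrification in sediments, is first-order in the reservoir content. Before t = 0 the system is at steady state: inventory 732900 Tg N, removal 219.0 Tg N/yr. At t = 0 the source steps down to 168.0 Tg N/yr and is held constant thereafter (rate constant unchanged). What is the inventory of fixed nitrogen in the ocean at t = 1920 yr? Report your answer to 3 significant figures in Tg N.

658000 Tg N

The sink rate constant is k = F₀/M₀ = 219.0/732900 = 0.0002988 yr⁻¹.
Solving dM/dt = F₁ − kM with M(0) = M₀ gives M(t) = F₁/k + (M₀ − F₁/k)·e^(−kt).
F₁/k = 168.0/0.0002988 = 562220 Tg N; kt = 0.0002988 × 1920 = 0.5737, e^(−kt) = 0.5634.
M(1920) = 562220 + (732900 − 562220) × 0.5634 = 562220 + 96160 = 658390 Tg N.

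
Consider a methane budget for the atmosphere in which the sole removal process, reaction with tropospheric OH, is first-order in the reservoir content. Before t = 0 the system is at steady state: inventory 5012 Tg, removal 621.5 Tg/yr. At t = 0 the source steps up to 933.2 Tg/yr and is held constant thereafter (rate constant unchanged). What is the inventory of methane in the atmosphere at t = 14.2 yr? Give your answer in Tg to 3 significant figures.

Residence time τ = M₀/F₀ = 8.064 yr. The eventual steady state is M_∞ = M₀·(F₁/F₀) = 5012 × 933.2/621.5 = 7525.7 Tg.
The anomaly ΔM(t) = M(t) − M_∞ decays as ΔM₀·e^(−t/τ) with ΔM₀ = 5012 − 7525.7 = −2514 Tg.
At t = 14.2 yr, e^(−t/τ) = e^(−1.761) = 0.1719, so ΔM = −432.1 Tg and M = 7525.7 − 432.1 = 7093.6 Tg.

7090 Tg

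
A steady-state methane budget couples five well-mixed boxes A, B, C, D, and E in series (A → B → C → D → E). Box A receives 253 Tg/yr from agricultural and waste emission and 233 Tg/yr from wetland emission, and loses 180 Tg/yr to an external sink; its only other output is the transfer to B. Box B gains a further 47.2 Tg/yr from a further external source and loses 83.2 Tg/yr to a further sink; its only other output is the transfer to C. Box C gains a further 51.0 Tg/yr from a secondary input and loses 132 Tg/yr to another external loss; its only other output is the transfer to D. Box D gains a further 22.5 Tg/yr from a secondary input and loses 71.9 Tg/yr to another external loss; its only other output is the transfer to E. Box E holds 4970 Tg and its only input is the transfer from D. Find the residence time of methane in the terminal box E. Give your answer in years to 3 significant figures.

Box A: F(A→B) = (253 + 233) − 180 = 306.00 Tg/yr.
Box B: F(B→C) = (306.00 + 47.2) − 83.2 = 270.00 Tg/yr.
Box C: F(C→D) = (270.00 + 51.0) − 132 = 189.00 Tg/yr.
Box D: F(D→E) = (189.00 + 22.5) − 71.9 = 139.60 Tg/yr.
Box E throughput = its input = 139.60 Tg/yr; τ = 4970 / 139.60 = 35.60 yr.

35.6 yr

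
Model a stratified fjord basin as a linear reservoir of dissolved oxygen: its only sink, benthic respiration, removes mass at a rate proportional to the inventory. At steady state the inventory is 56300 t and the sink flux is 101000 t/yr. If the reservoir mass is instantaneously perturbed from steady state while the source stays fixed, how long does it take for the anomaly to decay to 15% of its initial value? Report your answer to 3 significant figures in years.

1.06 yr

For a linear reservoir the anomaly decays as exp(−t/τ) with τ = M/F = 56300/101000 = 0.5574 yr.
exp(−t/τ) = 0.15 ⇒ t = −τ ln(0.15) = 0.5574 × 1.897 = 1.058 yr.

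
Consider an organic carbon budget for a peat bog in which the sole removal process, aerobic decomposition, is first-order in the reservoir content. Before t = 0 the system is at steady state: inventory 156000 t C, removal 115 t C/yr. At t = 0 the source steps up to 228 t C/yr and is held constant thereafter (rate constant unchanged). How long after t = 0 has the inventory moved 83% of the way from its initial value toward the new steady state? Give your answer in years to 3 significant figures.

τ = M₀/F₀ = 156000/115 = 1357 yr.
The remaining gap fraction is e^(−t/τ); 83% covered ⇒ e^(−t/τ) = 0.170.
t = −τ ln(0.170) = 1357 × 1.772 = 2404 yr.

2400 yr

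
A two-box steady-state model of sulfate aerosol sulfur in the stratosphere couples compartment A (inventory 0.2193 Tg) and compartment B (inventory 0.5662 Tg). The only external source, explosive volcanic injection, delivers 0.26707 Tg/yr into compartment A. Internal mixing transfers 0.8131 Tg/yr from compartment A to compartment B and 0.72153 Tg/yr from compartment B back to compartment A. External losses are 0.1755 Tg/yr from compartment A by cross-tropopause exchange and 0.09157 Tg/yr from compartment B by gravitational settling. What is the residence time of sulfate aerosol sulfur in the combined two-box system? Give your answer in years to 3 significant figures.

2.94 yr

For the system as a whole, the A↔B exchange is internal and contributes nothing to the throughput; only the external sinks remove mass.
M_total = 0.2193 + 0.5662 = 0.78550 Tg.
ΣF_external_out = 0.1755 + 0.09157 = 0.26707 Tg/yr.
τ = M_total / ΣF_ext = 0.78550 / 0.26707 = 2.941 yr.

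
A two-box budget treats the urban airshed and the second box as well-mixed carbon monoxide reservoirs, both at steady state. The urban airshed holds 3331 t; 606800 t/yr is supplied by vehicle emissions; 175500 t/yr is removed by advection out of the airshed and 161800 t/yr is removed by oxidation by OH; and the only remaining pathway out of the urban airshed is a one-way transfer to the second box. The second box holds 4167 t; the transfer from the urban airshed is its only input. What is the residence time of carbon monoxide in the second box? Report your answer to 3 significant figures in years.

Balance the urban airshed: ΣF_in = 606800 t/yr.
Transfer to the second box = ΣF_in − (175500 + 161800) = 269500 t/yr.
At steady state the output of the second box equals its input, 269500 t/yr.
τ = M / F = 4167 / 269500 = 0.01546 yr.

0.0155 yr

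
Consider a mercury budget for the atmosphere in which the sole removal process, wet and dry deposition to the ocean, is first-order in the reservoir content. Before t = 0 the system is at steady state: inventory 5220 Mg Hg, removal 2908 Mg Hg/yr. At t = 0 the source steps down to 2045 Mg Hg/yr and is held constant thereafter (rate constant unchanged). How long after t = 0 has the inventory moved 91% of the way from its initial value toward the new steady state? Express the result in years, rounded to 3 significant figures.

4.32 yr

τ = M₀/F₀ = 5220/2908 = 1.795 yr.
The remaining gap fraction is e^(−t/τ); 91% covered ⇒ e^(−t/τ) = 0.0900.
t = −τ ln(0.0900) = 1.795 × 2.408 = 4.322 yr.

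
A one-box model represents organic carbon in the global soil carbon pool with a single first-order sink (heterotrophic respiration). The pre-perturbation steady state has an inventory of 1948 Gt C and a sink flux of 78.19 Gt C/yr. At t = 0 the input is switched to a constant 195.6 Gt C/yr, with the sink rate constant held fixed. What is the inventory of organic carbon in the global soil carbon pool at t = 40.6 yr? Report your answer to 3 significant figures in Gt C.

τ = M₀/F₀ = 1948/78.19 = 24.91 yr; rate constant k = 1/τ.
New steady state M_∞ = F₁/k = F₁·τ = 195.6 × 24.91 = 4873.1 Gt C.
M(t) = M_∞ + (M₀ − M_∞)·e^(−t/τ); t/τ = 40.6/24.91 = 1.630, so e^(−t/τ) = 0.1960.
M(t) = 4873.1 − 2925 × 0.1960 = 4299.8 Gt C.

4300 Gt C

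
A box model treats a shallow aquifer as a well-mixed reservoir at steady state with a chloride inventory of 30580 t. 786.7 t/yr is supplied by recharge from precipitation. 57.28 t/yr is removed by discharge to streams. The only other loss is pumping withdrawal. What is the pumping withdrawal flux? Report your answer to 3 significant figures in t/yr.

At steady state ΣF_in = ΣF_out.
ΣF_in = 786.70 t/yr.
Pumping withdrawal flux = ΣF_in − (57.28) = 786.70 − 57.28 = 729.4 t/yr.

729 t/yr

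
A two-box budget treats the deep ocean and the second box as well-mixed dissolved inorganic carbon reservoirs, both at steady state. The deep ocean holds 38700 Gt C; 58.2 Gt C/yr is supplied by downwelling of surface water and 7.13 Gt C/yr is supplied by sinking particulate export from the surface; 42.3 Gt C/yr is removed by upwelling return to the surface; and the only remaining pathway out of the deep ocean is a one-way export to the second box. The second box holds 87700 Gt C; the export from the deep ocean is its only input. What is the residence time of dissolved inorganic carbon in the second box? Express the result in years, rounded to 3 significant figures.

Balance the deep ocean: ΣF_in = 58.2 + 7.13 = 65.330 Gt C/yr.
Export to the second box = ΣF_in − (42.3) = 23.030 Gt C/yr.
At steady state the output of the second box equals its input, 23.030 Gt C/yr.
τ = M / F = 87700 / 23.030 = 3808 yr.

3810 yr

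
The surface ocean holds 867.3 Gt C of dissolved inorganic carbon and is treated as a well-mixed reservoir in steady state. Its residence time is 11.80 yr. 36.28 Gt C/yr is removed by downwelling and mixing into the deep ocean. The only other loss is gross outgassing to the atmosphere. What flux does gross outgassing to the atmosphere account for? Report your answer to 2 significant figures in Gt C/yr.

Total removal F = M/τ = 867.3 / 11.80 = 73.50 Gt C/yr.
Gross outgassing to the atmosphere = F − (36.28) = 73.50 − 36.28 = 37.22 Gt C/yr.

37 Gt C/yr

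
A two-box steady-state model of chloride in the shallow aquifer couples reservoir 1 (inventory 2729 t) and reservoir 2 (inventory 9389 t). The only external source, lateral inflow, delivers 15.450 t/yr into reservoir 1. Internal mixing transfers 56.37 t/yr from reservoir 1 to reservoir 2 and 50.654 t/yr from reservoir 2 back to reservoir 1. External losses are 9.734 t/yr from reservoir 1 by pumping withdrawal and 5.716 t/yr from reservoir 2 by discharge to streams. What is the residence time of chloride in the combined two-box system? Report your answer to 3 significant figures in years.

Treat the two boxes together as one reservoir: the mixing fluxes between them are internal recycling, so τ = ΣM / Σ(external losses).
M_total = 2729 + 9389 = 12118 t.
ΣF_external_out = 9.734 + 5.716 = 15.450 t/yr.
τ = M_total / ΣF_ext = 12118 / 15.450 = 784.3 yr.

784 yr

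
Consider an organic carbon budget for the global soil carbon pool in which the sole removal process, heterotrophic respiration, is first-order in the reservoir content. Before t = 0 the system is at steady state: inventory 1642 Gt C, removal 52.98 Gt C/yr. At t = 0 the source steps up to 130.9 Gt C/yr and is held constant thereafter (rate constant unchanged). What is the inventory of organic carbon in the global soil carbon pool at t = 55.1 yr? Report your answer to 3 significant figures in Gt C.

Residence time τ = M₀/F₀ = 30.99 yr. The eventual steady state is M_∞ = M₀·(F₁/F₀) = 1642 × 130.9/52.98 = 4057.0 Gt C.
The anomaly ΔM(t) = M(t) − M_∞ decays as ΔM₀·e^(−t/τ) with ΔM₀ = 1642 − 4057.0 = −2415 Gt C.
At t = 55.1 yr, e^(−t/τ) = e^(−1.778) = 0.1690, so ΔM = −408.1 Gt C and M = 4057.0 − 408.1 = 3648.8 Gt C.

3650 Gt C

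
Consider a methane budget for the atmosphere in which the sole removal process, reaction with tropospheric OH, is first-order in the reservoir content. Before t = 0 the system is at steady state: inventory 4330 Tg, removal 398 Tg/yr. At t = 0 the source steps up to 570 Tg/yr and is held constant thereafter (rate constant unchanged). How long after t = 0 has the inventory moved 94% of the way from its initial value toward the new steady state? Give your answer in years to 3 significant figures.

30.6 yr

τ = M₀/F₀ = 4330/398 = 10.88 yr.
The remaining gap fraction is e^(−t/τ); 94% covered ⇒ e^(−t/τ) = 0.0600.
t = −τ ln(0.0600) = 10.88 × 2.813 = 30.61 yr.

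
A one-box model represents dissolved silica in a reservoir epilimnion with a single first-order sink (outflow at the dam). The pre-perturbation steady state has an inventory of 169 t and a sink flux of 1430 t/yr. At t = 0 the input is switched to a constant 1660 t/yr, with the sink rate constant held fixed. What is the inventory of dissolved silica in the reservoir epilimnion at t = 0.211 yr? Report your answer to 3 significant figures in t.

192 t

τ = M₀/F₀ = 169/1430 = 0.1182 yr; rate constant k = 1/τ.
New steady state M_∞ = F₁/k = F₁·τ = 1660 × 0.1182 = 196.18 t.
M(t) = M_∞ + (M₀ − M_∞)·e^(−t/τ); t/τ = 0.211/0.1182 = 1.785, so e^(−t/τ) = 0.1677.
M(t) = 196.18 − 27.18 × 0.1677 = 191.62 t.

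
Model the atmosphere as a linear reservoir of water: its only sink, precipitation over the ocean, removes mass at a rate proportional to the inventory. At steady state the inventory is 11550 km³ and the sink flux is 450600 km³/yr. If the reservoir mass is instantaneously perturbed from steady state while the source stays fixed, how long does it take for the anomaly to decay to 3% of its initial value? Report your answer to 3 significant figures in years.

For a linear reservoir the anomaly decays as exp(−t/τ) with τ = M/F = 11550/450600 = 0.02563 yr.
exp(−t/τ) = 0.03 ⇒ t = −τ ln(0.03) = 0.02563 × 3.507 = 0.08988 yr.

0.0899 yr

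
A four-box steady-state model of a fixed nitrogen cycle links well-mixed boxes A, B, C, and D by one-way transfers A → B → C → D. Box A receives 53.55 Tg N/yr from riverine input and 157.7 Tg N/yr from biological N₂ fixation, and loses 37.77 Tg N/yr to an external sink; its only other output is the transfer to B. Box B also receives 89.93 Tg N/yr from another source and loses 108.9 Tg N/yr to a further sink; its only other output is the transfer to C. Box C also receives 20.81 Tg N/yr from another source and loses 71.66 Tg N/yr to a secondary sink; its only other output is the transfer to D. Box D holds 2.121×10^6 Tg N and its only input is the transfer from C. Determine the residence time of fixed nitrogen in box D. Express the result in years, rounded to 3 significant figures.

20500 yr

Box A: F(A→B) = (53.55 + 157.7) − 37.77 = 173.48 Tg N/yr.
Box B: F(B→C) = (173.48 + 89.93) − 108.9 = 154.51 Tg N/yr.
Box C: F(C→D) = (154.51 + 20.81) − 71.66 = 103.66 Tg N/yr.
Box D throughput = its input = 103.66 Tg N/yr; τ = 2.121×10^6 / 103.66 = 20460 yr.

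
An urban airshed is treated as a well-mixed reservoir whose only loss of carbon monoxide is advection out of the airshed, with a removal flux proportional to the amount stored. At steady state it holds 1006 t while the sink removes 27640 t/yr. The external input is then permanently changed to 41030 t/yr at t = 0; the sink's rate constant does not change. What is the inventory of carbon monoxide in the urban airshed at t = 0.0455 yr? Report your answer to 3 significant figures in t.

Residence time τ = M₀/F₀ = 0.03640 yr. The eventual steady state is M_∞ = M₀·(F₁/F₀) = 1006 × 41030/27640 = 1493.3 t.
The anomaly ΔM(t) = M(t) − M_∞ decays as ΔM₀·e^(−t/τ) with ΔM₀ = 1006 − 1493.3 = −487.3 t.
At t = 0.0455 yr, e^(−t/τ) = e^(−1.250) = 0.2865, so ΔM = −139.6 t and M = 1493.3 − 139.6 = 1353.7 t.

1350 t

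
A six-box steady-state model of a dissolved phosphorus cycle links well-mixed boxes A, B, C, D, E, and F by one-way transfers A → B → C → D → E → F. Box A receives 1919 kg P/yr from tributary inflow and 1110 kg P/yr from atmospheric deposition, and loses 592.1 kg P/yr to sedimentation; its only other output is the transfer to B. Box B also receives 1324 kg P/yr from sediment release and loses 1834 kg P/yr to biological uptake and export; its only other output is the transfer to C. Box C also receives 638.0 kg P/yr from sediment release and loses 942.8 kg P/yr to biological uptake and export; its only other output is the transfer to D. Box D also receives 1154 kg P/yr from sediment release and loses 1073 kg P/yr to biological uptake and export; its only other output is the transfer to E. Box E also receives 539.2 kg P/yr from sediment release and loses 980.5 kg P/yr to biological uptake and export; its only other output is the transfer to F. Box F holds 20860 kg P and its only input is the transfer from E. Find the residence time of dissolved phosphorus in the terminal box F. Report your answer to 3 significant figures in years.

16.5 yr

Box A: F(A→B) = (1919 + 1110) − 592.1 = 2436.9 kg P/yr.
Box B: F(B→C) = (2436.9 + 1324) − 1834 = 1926.9 kg P/yr.
Box C: F(C→D) = (1926.9 + 638.0) − 942.8 = 1622.1 kg P/yr.
Box D: F(D→E) = (1622.1 + 1154) − 1073 = 1703.1 kg P/yr.
Box E: F(E→F) = (1703.1 + 539.2) − 980.5 = 1261.8 kg P/yr.
Box F throughput = its input = 1261.8 kg P/yr; τ = 20860 / 1261.8 = 16.53 yr.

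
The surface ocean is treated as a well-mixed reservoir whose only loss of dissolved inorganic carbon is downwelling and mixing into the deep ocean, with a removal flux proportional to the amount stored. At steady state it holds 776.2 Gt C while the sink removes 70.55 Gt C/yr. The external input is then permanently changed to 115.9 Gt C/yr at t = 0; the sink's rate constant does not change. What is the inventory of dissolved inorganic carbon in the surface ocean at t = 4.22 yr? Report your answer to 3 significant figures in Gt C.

The sink rate constant is k = F₀/M₀ = 70.55/776.2 = 0.09089 yr⁻¹.
Solving dM/dt = F₁ − kM with M(0) = M₀ gives M(t) = F₁/k + (M₀ − F₁/k)·e^(−kt).
F₁/k = 115.9/0.09089 = 1275.1 Gt C; kt = 0.09089 × 4.22 = 0.3836, e^(−kt) = 0.6814.
M(4.22) = 1275.1 + (776.2 − 1275.1) × 0.6814 = 1275.1 − 340.0 = 935.15 Gt C.

935 Gt C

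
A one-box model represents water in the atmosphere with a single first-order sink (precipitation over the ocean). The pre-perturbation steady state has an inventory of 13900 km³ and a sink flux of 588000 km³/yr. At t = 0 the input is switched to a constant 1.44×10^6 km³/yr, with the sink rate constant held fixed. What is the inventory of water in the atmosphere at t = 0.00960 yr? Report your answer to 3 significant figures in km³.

20600 km³

τ = M₀/F₀ = 13900/588000 = 0.02364 yr; rate constant k = 1/τ.
New steady state M_∞ = F₁/k = F₁·τ = 1.44×10^6 × 0.02364 = 34041 km³.
M(t) = M_∞ + (M₀ − M_∞)·e^(−t/τ); t/τ = 0.00960/0.02364 = 0.4061, so e^(−t/τ) = 0.6662.
M(t) = 34041 − 20140 × 0.6662 = 20622 km³.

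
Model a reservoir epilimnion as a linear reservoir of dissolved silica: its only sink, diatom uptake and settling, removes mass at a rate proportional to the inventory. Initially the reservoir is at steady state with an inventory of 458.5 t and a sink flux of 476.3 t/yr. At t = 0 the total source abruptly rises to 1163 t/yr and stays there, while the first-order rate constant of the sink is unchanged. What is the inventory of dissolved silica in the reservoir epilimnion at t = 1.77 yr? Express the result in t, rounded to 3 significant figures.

1010 t

The sink rate constant is k = F₀/M₀ = 476.3/458.5 = 1.039 yr⁻¹.
Solving dM/dt = F₁ − kM with M(0) = M₀ gives M(t) = F₁/k + (M₀ − F₁/k)·e^(−kt).
F₁/k = 1163/1.039 = 1119.5 t; kt = 1.039 × 1.77 = 1.839, e^(−kt) = 0.1590.
M(1.77) = 1119.5 + (458.5 − 1119.5) × 0.1590 = 1119.5 − 105.1 = 1014.4 t.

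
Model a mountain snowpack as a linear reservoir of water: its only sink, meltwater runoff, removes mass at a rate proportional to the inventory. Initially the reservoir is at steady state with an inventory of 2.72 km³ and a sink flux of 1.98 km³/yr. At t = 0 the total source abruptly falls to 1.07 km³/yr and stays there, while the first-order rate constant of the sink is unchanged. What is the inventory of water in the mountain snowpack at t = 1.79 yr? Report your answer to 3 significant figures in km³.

τ = M₀/F₀ = 2.72/1.98 = 1.374 yr; rate constant k = 1/τ.
New steady state M_∞ = F₁/k = F₁·τ = 1.07 × 1.374 = 1.4699 km³.
M(t) = M_∞ + (M₀ − M_∞)·e^(−t/τ); t/τ = 1.79/1.374 = 1.303, so e^(−t/τ) = 0.2717.
M(t) = 1.4699 + 1.250 × 0.2717 = 1.8096 km³.

1.81 km³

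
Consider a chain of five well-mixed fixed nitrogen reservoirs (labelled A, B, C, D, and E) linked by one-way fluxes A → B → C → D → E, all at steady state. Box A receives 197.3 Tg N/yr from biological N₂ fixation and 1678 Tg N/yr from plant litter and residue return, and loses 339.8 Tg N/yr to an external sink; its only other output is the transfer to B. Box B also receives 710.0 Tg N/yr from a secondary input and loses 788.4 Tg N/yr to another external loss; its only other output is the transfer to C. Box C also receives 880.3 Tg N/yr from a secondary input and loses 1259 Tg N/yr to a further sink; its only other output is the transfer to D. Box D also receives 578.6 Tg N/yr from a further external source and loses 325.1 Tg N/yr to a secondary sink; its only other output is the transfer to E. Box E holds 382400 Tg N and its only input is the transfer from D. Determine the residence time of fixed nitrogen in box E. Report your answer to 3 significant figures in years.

287 yr

Box A: F(A→B) = (197.3 + 1678) − 339.8 = 1535.5 Tg N/yr.
Box B: F(B→C) = (1535.5 + 710.0) − 788.4 = 1457.1 Tg N/yr.
Box C: F(C→D) = (1457.1 + 880.3) − 1259 = 1078.4 Tg N/yr.
Box D: F(D→E) = (1078.4 + 578.6) − 325.1 = 1331.9 Tg N/yr.
Box E throughput = its input = 1331.9 Tg N/yr; τ = 382400 / 1331.9 = 287.1 yr.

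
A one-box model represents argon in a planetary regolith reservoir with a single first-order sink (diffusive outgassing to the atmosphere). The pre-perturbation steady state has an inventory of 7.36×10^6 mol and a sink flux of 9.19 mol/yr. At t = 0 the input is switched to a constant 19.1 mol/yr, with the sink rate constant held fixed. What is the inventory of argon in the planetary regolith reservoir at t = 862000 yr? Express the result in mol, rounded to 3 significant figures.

τ = M₀/F₀ = 7.36×10^6/9.19 = 800900 yr; rate constant k = 1/τ.
New steady state M_∞ = F₁/k = F₁·τ = 19.1 × 800900 = 1.5297×10^7 mol.
M(t) = M_∞ + (M₀ − M_∞)·e^(−t/τ); t/τ = 862000/800900 = 1.076, so e^(−t/τ) = 0.3408.
M(t) = 1.5297×10^7 − 7.937×10^6 × 0.3408 = 1.2591×10^7 mol.

1.26×10^7 mol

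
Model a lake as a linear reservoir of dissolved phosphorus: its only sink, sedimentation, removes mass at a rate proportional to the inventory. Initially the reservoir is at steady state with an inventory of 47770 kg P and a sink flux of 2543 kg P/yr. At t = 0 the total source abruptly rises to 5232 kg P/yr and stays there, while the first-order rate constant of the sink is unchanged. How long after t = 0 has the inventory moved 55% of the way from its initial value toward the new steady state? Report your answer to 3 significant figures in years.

15.0 yr

τ = M₀/F₀ = 47770/2543 = 18.78 yr.
The remaining gap fraction is e^(−t/τ); 55% covered ⇒ e^(−t/τ) = 0.450.
t = −τ ln(0.450) = 18.78 × 0.7985 = 15.00 yr.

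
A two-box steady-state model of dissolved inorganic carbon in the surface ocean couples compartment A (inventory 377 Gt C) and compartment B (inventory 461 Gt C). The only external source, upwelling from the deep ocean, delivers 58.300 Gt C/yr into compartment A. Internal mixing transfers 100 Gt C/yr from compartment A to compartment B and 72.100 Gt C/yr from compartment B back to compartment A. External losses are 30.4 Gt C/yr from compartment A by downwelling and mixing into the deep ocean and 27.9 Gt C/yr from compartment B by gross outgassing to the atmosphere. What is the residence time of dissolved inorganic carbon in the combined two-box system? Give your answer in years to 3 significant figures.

14.4 yr

Treat the two boxes together as one reservoir: the mixing fluxes between them are internal recycling, so τ = ΣM / Σ(external losses).
M_total = 377 + 461 = 838.00 Gt C.
ΣF_external_out = 30.4 + 27.9 = 58.300 Gt C/yr.
τ = M_total / ΣF_ext = 838.00 / 58.300 = 14.37 yr.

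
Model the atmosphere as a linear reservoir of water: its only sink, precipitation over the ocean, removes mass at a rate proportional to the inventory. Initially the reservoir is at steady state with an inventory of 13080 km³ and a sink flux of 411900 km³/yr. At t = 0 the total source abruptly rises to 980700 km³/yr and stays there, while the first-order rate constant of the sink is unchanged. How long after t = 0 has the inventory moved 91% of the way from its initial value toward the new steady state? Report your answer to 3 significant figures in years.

τ = M₀/F₀ = 13080/411900 = 0.03176 yr.
The remaining gap fraction is e^(−t/τ); 91% covered ⇒ e^(−t/τ) = 0.0900.
t = −τ ln(0.0900) = 0.03176 × 2.408 = 0.07646 yr.

0.0765 yr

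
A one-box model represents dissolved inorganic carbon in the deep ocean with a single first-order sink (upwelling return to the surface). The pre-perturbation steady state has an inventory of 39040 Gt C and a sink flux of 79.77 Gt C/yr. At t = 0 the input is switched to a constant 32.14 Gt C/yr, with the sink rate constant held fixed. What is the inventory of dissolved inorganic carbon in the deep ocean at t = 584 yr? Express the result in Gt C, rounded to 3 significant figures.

τ = M₀/F₀ = 39040/79.77 = 489.4 yr; rate constant k = 1/τ.
New steady state M_∞ = F₁/k = F₁·τ = 32.14 × 489.4 = 15730 Gt C.
M(t) = M_∞ + (M₀ − M_∞)·e^(−t/τ); t/τ = 584/489.4 = 1.193, so e^(−t/τ) = 0.3032.
M(t) = 15730 + 23310 × 0.3032 = 22798 Gt C.

22800 Gt C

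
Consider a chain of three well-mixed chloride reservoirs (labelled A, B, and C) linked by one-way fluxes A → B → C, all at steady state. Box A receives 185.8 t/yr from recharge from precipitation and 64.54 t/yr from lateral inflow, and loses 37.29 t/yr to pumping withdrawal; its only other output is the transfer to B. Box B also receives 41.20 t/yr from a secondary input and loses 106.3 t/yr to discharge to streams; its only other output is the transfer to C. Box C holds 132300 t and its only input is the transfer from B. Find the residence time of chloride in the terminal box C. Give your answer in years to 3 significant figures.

894 yr

Box A: F(A→B) = (185.8 + 64.54) − 37.29 = 213.05 t/yr.
Box B: F(B→C) = (213.05 + 41.20) − 106.3 = 147.95 t/yr.
Box C throughput = its input = 147.95 t/yr; τ = 132300 / 147.95 = 894.2 yr.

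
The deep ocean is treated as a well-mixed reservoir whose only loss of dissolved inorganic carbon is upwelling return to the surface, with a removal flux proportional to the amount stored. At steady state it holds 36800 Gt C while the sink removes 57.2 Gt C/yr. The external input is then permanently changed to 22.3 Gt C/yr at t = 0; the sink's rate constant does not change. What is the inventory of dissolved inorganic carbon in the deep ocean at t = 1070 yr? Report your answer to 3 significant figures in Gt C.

18600 Gt C

The sink rate constant is k = F₀/M₀ = 57.2/36800 = 0.001554 yr⁻¹.
Solving dM/dt = F₁ − kM with M(0) = M₀ gives M(t) = F₁/k + (M₀ − F₁/k)·e^(−kt).
F₁/k = 22.3/0.001554 = 14347 Gt C; kt = 0.001554 × 1070 = 1.663, e^(−kt) = 0.1895.
M(1070) = 14347 + (36800 − 14347) × 0.1895 = 14347 + 4256 = 18603 Gt C.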